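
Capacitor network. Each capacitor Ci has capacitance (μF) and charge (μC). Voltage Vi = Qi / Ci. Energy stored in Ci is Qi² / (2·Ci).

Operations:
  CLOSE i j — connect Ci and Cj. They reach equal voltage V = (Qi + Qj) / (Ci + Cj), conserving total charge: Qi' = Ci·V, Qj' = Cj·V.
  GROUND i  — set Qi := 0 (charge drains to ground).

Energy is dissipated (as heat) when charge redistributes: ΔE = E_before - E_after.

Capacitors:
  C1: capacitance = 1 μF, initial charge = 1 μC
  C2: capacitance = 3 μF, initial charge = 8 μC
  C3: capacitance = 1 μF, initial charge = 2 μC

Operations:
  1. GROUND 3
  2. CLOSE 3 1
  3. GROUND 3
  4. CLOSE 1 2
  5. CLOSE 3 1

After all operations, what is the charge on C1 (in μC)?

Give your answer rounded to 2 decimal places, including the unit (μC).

Initial: C1(1μF, Q=1μC, V=1.00V), C2(3μF, Q=8μC, V=2.67V), C3(1μF, Q=2μC, V=2.00V)
Op 1: GROUND 3: Q3=0; energy lost=2.000
Op 2: CLOSE 3-1: Q_total=1.00, C_total=2.00, V=0.50; Q3=0.50, Q1=0.50; dissipated=0.250
Op 3: GROUND 3: Q3=0; energy lost=0.125
Op 4: CLOSE 1-2: Q_total=8.50, C_total=4.00, V=2.12; Q1=2.12, Q2=6.38; dissipated=1.760
Op 5: CLOSE 3-1: Q_total=2.12, C_total=2.00, V=1.06; Q3=1.06, Q1=1.06; dissipated=1.129
Final charges: Q1=1.06, Q2=6.38, Q3=1.06

Answer: 1.06 μC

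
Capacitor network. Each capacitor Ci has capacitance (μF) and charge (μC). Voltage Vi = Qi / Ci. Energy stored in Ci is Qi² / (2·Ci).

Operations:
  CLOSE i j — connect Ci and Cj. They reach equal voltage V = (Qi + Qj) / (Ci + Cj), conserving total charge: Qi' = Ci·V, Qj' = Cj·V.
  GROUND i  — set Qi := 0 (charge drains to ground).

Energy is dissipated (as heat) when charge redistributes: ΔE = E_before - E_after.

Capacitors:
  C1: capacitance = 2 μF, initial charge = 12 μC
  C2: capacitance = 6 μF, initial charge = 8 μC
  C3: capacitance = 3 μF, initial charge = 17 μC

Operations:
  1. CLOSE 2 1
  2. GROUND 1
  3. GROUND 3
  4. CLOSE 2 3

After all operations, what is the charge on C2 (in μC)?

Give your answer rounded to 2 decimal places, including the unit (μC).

Initial: C1(2μF, Q=12μC, V=6.00V), C2(6μF, Q=8μC, V=1.33V), C3(3μF, Q=17μC, V=5.67V)
Op 1: CLOSE 2-1: Q_total=20.00, C_total=8.00, V=2.50; Q2=15.00, Q1=5.00; dissipated=16.333
Op 2: GROUND 1: Q1=0; energy lost=6.250
Op 3: GROUND 3: Q3=0; energy lost=48.167
Op 4: CLOSE 2-3: Q_total=15.00, C_total=9.00, V=1.67; Q2=10.00, Q3=5.00; dissipated=6.250
Final charges: Q1=0.00, Q2=10.00, Q3=5.00

Answer: 10.00 μC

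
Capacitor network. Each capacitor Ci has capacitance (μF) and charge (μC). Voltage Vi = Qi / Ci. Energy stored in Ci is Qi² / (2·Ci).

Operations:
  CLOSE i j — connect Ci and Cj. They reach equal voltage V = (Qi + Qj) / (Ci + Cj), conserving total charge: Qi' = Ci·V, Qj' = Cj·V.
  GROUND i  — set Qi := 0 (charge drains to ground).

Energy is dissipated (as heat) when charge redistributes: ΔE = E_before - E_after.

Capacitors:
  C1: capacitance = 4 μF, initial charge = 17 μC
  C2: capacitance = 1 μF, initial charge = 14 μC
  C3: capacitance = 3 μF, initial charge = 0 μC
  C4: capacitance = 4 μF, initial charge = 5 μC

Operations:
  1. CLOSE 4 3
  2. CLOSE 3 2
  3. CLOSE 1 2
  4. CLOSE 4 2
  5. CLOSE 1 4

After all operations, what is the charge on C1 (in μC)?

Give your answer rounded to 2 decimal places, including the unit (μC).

Initial: C1(4μF, Q=17μC, V=4.25V), C2(1μF, Q=14μC, V=14.00V), C3(3μF, Q=0μC, V=0.00V), C4(4μF, Q=5μC, V=1.25V)
Op 1: CLOSE 4-3: Q_total=5.00, C_total=7.00, V=0.71; Q4=2.86, Q3=2.14; dissipated=1.339
Op 2: CLOSE 3-2: Q_total=16.14, C_total=4.00, V=4.04; Q3=12.11, Q2=4.04; dissipated=66.191
Op 3: CLOSE 1-2: Q_total=21.04, C_total=5.00, V=4.21; Q1=16.83, Q2=4.21; dissipated=0.018
Op 4: CLOSE 4-2: Q_total=7.06, C_total=5.00, V=1.41; Q4=5.65, Q2=1.41; dissipated=4.880
Op 5: CLOSE 1-4: Q_total=22.48, C_total=8.00, V=2.81; Q1=11.24, Q4=11.24; dissipated=7.808
Final charges: Q1=11.24, Q2=1.41, Q3=12.11, Q4=11.24

Answer: 11.24 μC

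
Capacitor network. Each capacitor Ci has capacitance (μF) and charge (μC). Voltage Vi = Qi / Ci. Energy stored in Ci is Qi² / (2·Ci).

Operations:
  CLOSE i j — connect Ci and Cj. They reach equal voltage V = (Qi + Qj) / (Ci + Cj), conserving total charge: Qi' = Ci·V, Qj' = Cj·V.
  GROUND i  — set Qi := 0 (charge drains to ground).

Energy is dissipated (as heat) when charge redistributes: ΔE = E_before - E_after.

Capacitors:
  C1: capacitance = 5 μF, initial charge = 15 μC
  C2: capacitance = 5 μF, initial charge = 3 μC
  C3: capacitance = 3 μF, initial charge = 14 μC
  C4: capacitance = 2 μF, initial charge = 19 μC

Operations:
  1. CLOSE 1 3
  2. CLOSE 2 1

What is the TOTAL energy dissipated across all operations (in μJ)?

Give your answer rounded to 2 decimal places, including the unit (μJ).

Initial: C1(5μF, Q=15μC, V=3.00V), C2(5μF, Q=3μC, V=0.60V), C3(3μF, Q=14μC, V=4.67V), C4(2μF, Q=19μC, V=9.50V)
Op 1: CLOSE 1-3: Q_total=29.00, C_total=8.00, V=3.62; Q1=18.12, Q3=10.88; dissipated=2.604
Op 2: CLOSE 2-1: Q_total=21.12, C_total=10.00, V=2.11; Q2=10.56, Q1=10.56; dissipated=11.438
Total dissipated: 14.042 μJ

Answer: 14.04 μJ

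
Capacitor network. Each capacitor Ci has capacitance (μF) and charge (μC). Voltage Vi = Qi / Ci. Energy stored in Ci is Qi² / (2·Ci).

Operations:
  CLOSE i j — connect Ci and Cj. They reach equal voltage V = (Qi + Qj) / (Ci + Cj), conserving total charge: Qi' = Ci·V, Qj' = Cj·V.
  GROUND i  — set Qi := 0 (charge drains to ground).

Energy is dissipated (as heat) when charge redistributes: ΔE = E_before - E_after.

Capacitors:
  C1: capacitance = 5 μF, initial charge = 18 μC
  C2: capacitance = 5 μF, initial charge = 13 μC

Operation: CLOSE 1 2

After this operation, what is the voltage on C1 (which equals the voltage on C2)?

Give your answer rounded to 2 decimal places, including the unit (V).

Answer: 3.10 V

Derivation:
Initial: C1(5μF, Q=18μC, V=3.60V), C2(5μF, Q=13μC, V=2.60V)
Op 1: CLOSE 1-2: Q_total=31.00, C_total=10.00, V=3.10; Q1=15.50, Q2=15.50; dissipated=1.250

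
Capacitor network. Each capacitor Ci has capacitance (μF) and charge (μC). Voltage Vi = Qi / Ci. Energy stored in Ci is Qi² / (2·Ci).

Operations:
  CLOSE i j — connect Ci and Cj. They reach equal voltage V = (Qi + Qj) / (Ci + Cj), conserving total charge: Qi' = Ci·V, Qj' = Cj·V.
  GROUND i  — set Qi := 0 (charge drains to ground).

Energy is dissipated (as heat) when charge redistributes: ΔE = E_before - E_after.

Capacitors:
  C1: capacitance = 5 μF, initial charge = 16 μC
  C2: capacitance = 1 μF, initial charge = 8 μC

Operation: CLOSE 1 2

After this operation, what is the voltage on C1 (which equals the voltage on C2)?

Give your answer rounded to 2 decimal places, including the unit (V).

Answer: 4.00 V

Derivation:
Initial: C1(5μF, Q=16μC, V=3.20V), C2(1μF, Q=8μC, V=8.00V)
Op 1: CLOSE 1-2: Q_total=24.00, C_total=6.00, V=4.00; Q1=20.00, Q2=4.00; dissipated=9.600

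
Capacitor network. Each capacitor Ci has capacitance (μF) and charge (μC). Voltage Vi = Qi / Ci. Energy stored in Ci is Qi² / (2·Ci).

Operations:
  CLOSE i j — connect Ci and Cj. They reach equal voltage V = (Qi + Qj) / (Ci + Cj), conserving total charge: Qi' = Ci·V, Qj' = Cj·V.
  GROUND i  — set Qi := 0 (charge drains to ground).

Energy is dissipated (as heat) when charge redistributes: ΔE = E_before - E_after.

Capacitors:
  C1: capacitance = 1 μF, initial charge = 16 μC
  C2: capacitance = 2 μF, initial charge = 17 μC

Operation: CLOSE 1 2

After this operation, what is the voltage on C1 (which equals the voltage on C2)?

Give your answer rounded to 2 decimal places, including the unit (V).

Answer: 11.00 V

Derivation:
Initial: C1(1μF, Q=16μC, V=16.00V), C2(2μF, Q=17μC, V=8.50V)
Op 1: CLOSE 1-2: Q_total=33.00, C_total=3.00, V=11.00; Q1=11.00, Q2=22.00; dissipated=18.750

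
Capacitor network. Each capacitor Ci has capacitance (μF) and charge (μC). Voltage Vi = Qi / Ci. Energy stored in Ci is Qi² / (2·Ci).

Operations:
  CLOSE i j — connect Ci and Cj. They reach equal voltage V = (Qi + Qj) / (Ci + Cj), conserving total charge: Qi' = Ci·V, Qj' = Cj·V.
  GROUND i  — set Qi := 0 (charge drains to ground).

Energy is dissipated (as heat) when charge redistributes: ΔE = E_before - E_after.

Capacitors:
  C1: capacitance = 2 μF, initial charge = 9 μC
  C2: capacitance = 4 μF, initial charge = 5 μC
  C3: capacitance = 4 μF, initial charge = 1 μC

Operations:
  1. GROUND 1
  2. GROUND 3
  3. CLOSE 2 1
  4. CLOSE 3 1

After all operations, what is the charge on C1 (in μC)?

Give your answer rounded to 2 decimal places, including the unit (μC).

Answer: 0.56 μC

Derivation:
Initial: C1(2μF, Q=9μC, V=4.50V), C2(4μF, Q=5μC, V=1.25V), C3(4μF, Q=1μC, V=0.25V)
Op 1: GROUND 1: Q1=0; energy lost=20.250
Op 2: GROUND 3: Q3=0; energy lost=0.125
Op 3: CLOSE 2-1: Q_total=5.00, C_total=6.00, V=0.83; Q2=3.33, Q1=1.67; dissipated=1.042
Op 4: CLOSE 3-1: Q_total=1.67, C_total=6.00, V=0.28; Q3=1.11, Q1=0.56; dissipated=0.463
Final charges: Q1=0.56, Q2=3.33, Q3=1.11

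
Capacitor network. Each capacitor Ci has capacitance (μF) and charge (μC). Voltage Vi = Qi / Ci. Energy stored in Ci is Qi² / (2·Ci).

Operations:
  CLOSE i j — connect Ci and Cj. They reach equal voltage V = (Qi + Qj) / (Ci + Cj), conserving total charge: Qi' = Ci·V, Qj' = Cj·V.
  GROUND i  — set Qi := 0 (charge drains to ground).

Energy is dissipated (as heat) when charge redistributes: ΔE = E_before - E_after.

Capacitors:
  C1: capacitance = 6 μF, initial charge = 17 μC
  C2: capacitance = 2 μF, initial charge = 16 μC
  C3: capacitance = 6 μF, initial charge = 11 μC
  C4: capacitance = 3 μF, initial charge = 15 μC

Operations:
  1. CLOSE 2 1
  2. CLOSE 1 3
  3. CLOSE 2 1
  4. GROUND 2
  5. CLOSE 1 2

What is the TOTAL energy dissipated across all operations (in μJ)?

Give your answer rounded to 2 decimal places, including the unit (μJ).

Answer: 47.55 μJ

Derivation:
Initial: C1(6μF, Q=17μC, V=2.83V), C2(2μF, Q=16μC, V=8.00V), C3(6μF, Q=11μC, V=1.83V), C4(3μF, Q=15μC, V=5.00V)
Op 1: CLOSE 2-1: Q_total=33.00, C_total=8.00, V=4.12; Q2=8.25, Q1=24.75; dissipated=20.021
Op 2: CLOSE 1-3: Q_total=35.75, C_total=12.00, V=2.98; Q1=17.88, Q3=17.88; dissipated=7.878
Op 3: CLOSE 2-1: Q_total=26.12, C_total=8.00, V=3.27; Q2=6.53, Q1=19.59; dissipated=0.985
Op 4: GROUND 2: Q2=0; energy lost=10.664
Op 5: CLOSE 1-2: Q_total=19.59, C_total=8.00, V=2.45; Q1=14.70, Q2=4.90; dissipated=7.998
Total dissipated: 47.546 μJ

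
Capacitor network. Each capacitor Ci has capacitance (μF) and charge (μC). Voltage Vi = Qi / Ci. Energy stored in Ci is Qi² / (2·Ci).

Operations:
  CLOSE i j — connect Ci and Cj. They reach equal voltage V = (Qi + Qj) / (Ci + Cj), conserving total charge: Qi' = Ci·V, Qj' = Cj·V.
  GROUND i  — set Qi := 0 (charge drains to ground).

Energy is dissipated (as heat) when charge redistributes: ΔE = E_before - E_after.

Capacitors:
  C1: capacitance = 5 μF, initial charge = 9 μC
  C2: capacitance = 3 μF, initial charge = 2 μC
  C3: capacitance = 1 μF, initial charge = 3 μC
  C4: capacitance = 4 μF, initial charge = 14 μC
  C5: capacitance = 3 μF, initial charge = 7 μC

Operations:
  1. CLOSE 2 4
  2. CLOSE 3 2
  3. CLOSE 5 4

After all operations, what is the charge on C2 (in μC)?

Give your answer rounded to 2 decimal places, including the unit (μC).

Answer: 7.39 μC

Derivation:
Initial: C1(5μF, Q=9μC, V=1.80V), C2(3μF, Q=2μC, V=0.67V), C3(1μF, Q=3μC, V=3.00V), C4(4μF, Q=14μC, V=3.50V), C5(3μF, Q=7μC, V=2.33V)
Op 1: CLOSE 2-4: Q_total=16.00, C_total=7.00, V=2.29; Q2=6.86, Q4=9.14; dissipated=6.881
Op 2: CLOSE 3-2: Q_total=9.86, C_total=4.00, V=2.46; Q3=2.46, Q2=7.39; dissipated=0.191
Op 3: CLOSE 5-4: Q_total=16.14, C_total=7.00, V=2.31; Q5=6.92, Q4=9.22; dissipated=0.002
Final charges: Q1=9.00, Q2=7.39, Q3=2.46, Q4=9.22, Q5=6.92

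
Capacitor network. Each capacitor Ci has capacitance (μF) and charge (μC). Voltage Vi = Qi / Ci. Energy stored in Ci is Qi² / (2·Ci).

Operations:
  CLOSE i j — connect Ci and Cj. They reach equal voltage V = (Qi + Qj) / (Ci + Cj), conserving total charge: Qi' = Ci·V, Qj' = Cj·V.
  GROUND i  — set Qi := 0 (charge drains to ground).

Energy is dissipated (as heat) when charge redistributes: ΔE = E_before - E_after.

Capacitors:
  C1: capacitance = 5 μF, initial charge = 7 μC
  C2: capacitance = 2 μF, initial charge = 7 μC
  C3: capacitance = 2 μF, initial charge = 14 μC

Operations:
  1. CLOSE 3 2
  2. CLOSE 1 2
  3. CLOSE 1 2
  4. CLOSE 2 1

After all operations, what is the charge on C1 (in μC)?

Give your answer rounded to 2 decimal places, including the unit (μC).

Initial: C1(5μF, Q=7μC, V=1.40V), C2(2μF, Q=7μC, V=3.50V), C3(2μF, Q=14μC, V=7.00V)
Op 1: CLOSE 3-2: Q_total=21.00, C_total=4.00, V=5.25; Q3=10.50, Q2=10.50; dissipated=6.125
Op 2: CLOSE 1-2: Q_total=17.50, C_total=7.00, V=2.50; Q1=12.50, Q2=5.00; dissipated=10.588
Op 3: CLOSE 1-2: Q_total=17.50, C_total=7.00, V=2.50; Q1=12.50, Q2=5.00; dissipated=0.000
Op 4: CLOSE 2-1: Q_total=17.50, C_total=7.00, V=2.50; Q2=5.00, Q1=12.50; dissipated=0.000
Final charges: Q1=12.50, Q2=5.00, Q3=10.50

Answer: 12.50 μC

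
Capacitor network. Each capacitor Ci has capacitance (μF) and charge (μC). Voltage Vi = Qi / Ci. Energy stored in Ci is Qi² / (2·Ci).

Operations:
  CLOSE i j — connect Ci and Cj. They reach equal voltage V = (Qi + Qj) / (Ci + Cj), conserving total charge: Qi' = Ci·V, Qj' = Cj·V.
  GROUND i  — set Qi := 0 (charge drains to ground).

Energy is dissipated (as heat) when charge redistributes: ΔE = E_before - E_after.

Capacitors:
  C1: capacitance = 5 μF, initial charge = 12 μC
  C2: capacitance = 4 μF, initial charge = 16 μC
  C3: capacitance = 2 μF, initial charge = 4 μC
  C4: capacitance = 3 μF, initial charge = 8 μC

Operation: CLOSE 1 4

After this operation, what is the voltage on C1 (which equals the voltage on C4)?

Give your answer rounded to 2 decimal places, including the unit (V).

Initial: C1(5μF, Q=12μC, V=2.40V), C2(4μF, Q=16μC, V=4.00V), C3(2μF, Q=4μC, V=2.00V), C4(3μF, Q=8μC, V=2.67V)
Op 1: CLOSE 1-4: Q_total=20.00, C_total=8.00, V=2.50; Q1=12.50, Q4=7.50; dissipated=0.067

Answer: 2.50 V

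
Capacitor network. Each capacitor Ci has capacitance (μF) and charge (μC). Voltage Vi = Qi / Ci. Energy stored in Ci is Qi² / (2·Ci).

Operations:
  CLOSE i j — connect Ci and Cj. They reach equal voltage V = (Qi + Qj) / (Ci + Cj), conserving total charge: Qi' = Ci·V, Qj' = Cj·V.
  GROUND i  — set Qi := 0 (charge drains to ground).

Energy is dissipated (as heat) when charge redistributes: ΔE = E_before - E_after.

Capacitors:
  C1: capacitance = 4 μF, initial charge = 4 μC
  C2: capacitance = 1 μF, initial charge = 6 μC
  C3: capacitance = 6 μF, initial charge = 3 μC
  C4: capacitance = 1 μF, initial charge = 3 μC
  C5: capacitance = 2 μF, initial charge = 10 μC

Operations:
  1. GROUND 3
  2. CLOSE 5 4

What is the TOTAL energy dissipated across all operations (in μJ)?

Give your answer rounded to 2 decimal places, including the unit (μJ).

Answer: 2.08 μJ

Derivation:
Initial: C1(4μF, Q=4μC, V=1.00V), C2(1μF, Q=6μC, V=6.00V), C3(6μF, Q=3μC, V=0.50V), C4(1μF, Q=3μC, V=3.00V), C5(2μF, Q=10μC, V=5.00V)
Op 1: GROUND 3: Q3=0; energy lost=0.750
Op 2: CLOSE 5-4: Q_total=13.00, C_total=3.00, V=4.33; Q5=8.67, Q4=4.33; dissipated=1.333
Total dissipated: 2.083 μJ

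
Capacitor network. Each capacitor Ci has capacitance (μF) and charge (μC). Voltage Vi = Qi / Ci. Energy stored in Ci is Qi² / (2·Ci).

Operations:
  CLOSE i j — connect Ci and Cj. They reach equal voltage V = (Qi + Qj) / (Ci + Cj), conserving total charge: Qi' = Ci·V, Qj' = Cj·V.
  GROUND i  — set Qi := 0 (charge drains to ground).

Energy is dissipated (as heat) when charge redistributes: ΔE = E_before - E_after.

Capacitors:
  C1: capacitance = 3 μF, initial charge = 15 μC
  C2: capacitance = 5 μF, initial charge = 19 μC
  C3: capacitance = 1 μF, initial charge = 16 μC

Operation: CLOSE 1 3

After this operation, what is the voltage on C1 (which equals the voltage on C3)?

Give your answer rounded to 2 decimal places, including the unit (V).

Initial: C1(3μF, Q=15μC, V=5.00V), C2(5μF, Q=19μC, V=3.80V), C3(1μF, Q=16μC, V=16.00V)
Op 1: CLOSE 1-3: Q_total=31.00, C_total=4.00, V=7.75; Q1=23.25, Q3=7.75; dissipated=45.375

Answer: 7.75 V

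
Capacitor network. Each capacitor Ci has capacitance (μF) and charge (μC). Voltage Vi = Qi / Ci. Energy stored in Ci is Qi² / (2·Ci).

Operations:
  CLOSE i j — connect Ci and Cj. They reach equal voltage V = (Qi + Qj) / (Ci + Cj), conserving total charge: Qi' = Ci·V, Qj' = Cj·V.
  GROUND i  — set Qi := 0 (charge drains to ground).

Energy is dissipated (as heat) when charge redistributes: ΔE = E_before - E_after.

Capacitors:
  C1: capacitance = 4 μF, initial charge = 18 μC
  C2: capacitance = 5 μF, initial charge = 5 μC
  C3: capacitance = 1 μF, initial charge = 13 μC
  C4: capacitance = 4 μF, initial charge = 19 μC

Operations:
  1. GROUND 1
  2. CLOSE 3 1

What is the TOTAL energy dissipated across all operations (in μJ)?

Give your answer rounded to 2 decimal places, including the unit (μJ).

Answer: 108.10 μJ

Derivation:
Initial: C1(4μF, Q=18μC, V=4.50V), C2(5μF, Q=5μC, V=1.00V), C3(1μF, Q=13μC, V=13.00V), C4(4μF, Q=19μC, V=4.75V)
Op 1: GROUND 1: Q1=0; energy lost=40.500
Op 2: CLOSE 3-1: Q_total=13.00, C_total=5.00, V=2.60; Q3=2.60, Q1=10.40; dissipated=67.600
Total dissipated: 108.100 μJ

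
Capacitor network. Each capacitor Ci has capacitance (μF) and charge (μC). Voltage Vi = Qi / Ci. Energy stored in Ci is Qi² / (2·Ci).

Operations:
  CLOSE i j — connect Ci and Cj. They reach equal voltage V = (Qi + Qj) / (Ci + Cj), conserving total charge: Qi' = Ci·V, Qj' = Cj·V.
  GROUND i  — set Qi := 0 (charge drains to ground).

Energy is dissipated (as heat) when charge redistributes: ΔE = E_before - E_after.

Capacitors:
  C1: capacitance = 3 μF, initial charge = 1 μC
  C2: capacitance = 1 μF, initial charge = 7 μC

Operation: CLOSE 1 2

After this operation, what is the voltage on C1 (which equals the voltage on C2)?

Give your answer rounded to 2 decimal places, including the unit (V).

Answer: 2.00 V

Derivation:
Initial: C1(3μF, Q=1μC, V=0.33V), C2(1μF, Q=7μC, V=7.00V)
Op 1: CLOSE 1-2: Q_total=8.00, C_total=4.00, V=2.00; Q1=6.00, Q2=2.00; dissipated=16.667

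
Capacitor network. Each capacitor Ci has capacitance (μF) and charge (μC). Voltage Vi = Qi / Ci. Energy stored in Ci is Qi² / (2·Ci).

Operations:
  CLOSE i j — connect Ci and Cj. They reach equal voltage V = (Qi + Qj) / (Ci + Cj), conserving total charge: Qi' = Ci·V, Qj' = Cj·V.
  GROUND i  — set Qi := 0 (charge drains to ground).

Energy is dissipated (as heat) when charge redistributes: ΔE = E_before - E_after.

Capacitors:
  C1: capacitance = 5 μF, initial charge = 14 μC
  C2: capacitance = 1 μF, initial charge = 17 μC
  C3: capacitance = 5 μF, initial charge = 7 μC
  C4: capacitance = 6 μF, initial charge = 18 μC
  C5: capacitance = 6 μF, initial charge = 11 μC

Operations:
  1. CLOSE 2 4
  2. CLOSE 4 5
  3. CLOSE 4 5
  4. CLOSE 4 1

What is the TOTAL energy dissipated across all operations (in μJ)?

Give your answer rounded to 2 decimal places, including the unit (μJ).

Initial: C1(5μF, Q=14μC, V=2.80V), C2(1μF, Q=17μC, V=17.00V), C3(5μF, Q=7μC, V=1.40V), C4(6μF, Q=18μC, V=3.00V), C5(6μF, Q=11μC, V=1.83V)
Op 1: CLOSE 2-4: Q_total=35.00, C_total=7.00, V=5.00; Q2=5.00, Q4=30.00; dissipated=84.000
Op 2: CLOSE 4-5: Q_total=41.00, C_total=12.00, V=3.42; Q4=20.50, Q5=20.50; dissipated=15.042
Op 3: CLOSE 4-5: Q_total=41.00, C_total=12.00, V=3.42; Q4=20.50, Q5=20.50; dissipated=0.000
Op 4: CLOSE 4-1: Q_total=34.50, C_total=11.00, V=3.14; Q4=18.82, Q1=15.68; dissipated=0.519
Total dissipated: 99.560 μJ

Answer: 99.56 μJ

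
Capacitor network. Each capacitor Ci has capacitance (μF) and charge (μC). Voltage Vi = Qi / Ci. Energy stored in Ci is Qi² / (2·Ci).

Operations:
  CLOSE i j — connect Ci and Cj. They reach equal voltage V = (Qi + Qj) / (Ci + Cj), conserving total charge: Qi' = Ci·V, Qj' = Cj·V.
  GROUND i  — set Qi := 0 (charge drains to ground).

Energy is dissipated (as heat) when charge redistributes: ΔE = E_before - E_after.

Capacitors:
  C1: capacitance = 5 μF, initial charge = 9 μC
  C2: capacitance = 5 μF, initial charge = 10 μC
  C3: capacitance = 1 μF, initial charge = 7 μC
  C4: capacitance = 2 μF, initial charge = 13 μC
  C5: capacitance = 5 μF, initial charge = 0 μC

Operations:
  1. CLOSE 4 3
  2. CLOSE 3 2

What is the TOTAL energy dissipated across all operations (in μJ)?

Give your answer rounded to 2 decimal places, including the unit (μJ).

Initial: C1(5μF, Q=9μC, V=1.80V), C2(5μF, Q=10μC, V=2.00V), C3(1μF, Q=7μC, V=7.00V), C4(2μF, Q=13μC, V=6.50V), C5(5μF, Q=0μC, V=0.00V)
Op 1: CLOSE 4-3: Q_total=20.00, C_total=3.00, V=6.67; Q4=13.33, Q3=6.67; dissipated=0.083
Op 2: CLOSE 3-2: Q_total=16.67, C_total=6.00, V=2.78; Q3=2.78, Q2=13.89; dissipated=9.074
Total dissipated: 9.157 μJ

Answer: 9.16 μJ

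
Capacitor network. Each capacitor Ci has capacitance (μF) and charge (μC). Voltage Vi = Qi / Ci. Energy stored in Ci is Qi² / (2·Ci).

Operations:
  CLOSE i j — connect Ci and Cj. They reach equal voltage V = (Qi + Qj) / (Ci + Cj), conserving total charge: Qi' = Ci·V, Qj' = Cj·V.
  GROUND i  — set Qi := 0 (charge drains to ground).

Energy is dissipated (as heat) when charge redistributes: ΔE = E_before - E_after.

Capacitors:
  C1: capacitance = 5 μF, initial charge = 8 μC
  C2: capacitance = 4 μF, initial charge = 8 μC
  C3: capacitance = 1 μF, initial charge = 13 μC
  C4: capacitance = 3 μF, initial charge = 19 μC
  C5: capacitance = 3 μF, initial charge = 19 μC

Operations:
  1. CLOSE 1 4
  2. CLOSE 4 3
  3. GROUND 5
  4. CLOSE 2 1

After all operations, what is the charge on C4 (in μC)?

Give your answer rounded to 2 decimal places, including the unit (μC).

Initial: C1(5μF, Q=8μC, V=1.60V), C2(4μF, Q=8μC, V=2.00V), C3(1μF, Q=13μC, V=13.00V), C4(3μF, Q=19μC, V=6.33V), C5(3μF, Q=19μC, V=6.33V)
Op 1: CLOSE 1-4: Q_total=27.00, C_total=8.00, V=3.38; Q1=16.88, Q4=10.12; dissipated=21.004
Op 2: CLOSE 4-3: Q_total=23.12, C_total=4.00, V=5.78; Q4=17.34, Q3=5.78; dissipated=34.740
Op 3: GROUND 5: Q5=0; energy lost=60.167
Op 4: CLOSE 2-1: Q_total=24.88, C_total=9.00, V=2.76; Q2=11.06, Q1=13.82; dissipated=2.101
Final charges: Q1=13.82, Q2=11.06, Q3=5.78, Q4=17.34, Q5=0.00

Answer: 17.34 μC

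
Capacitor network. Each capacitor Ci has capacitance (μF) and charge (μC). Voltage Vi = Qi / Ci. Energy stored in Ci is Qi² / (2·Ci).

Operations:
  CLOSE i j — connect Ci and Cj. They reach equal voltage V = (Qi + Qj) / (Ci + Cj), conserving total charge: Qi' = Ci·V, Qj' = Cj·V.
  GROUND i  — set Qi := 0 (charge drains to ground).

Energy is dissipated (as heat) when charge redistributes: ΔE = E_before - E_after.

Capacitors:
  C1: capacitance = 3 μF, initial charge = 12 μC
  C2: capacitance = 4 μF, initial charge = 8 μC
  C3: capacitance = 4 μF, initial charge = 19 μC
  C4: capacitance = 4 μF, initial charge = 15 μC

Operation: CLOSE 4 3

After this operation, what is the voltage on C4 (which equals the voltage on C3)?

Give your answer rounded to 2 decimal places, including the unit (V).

Initial: C1(3μF, Q=12μC, V=4.00V), C2(4μF, Q=8μC, V=2.00V), C3(4μF, Q=19μC, V=4.75V), C4(4μF, Q=15μC, V=3.75V)
Op 1: CLOSE 4-3: Q_total=34.00, C_total=8.00, V=4.25; Q4=17.00, Q3=17.00; dissipated=1.000

Answer: 4.25 V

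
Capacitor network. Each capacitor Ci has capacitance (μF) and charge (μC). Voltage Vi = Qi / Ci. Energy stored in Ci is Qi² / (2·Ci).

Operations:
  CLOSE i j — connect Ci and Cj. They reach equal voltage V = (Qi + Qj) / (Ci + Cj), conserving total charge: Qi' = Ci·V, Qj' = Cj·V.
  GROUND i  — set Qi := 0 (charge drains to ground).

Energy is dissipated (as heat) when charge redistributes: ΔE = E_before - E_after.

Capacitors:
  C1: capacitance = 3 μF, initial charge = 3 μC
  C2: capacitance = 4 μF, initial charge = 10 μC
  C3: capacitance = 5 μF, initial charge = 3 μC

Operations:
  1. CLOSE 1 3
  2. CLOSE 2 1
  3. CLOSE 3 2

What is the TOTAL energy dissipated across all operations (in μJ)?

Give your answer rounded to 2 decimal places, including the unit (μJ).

Initial: C1(3μF, Q=3μC, V=1.00V), C2(4μF, Q=10μC, V=2.50V), C3(5μF, Q=3μC, V=0.60V)
Op 1: CLOSE 1-3: Q_total=6.00, C_total=8.00, V=0.75; Q1=2.25, Q3=3.75; dissipated=0.150
Op 2: CLOSE 2-1: Q_total=12.25, C_total=7.00, V=1.75; Q2=7.00, Q1=5.25; dissipated=2.625
Op 3: CLOSE 3-2: Q_total=10.75, C_total=9.00, V=1.19; Q3=5.97, Q2=4.78; dissipated=1.111
Total dissipated: 3.886 μJ

Answer: 3.89 μJ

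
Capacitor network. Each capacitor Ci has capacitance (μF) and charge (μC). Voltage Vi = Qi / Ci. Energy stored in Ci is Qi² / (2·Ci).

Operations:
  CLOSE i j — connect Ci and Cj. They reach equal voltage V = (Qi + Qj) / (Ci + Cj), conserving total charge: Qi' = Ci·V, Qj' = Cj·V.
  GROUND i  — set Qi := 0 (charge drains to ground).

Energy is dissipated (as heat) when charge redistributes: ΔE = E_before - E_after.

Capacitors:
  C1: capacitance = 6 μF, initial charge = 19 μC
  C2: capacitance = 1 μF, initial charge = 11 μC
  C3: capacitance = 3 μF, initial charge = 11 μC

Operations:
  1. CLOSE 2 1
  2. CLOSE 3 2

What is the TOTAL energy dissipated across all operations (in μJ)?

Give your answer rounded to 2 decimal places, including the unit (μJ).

Answer: 26.44 μJ

Derivation:
Initial: C1(6μF, Q=19μC, V=3.17V), C2(1μF, Q=11μC, V=11.00V), C3(3μF, Q=11μC, V=3.67V)
Op 1: CLOSE 2-1: Q_total=30.00, C_total=7.00, V=4.29; Q2=4.29, Q1=25.71; dissipated=26.298
Op 2: CLOSE 3-2: Q_total=15.29, C_total=4.00, V=3.82; Q3=11.46, Q2=3.82; dissipated=0.144
Total dissipated: 26.441 μJ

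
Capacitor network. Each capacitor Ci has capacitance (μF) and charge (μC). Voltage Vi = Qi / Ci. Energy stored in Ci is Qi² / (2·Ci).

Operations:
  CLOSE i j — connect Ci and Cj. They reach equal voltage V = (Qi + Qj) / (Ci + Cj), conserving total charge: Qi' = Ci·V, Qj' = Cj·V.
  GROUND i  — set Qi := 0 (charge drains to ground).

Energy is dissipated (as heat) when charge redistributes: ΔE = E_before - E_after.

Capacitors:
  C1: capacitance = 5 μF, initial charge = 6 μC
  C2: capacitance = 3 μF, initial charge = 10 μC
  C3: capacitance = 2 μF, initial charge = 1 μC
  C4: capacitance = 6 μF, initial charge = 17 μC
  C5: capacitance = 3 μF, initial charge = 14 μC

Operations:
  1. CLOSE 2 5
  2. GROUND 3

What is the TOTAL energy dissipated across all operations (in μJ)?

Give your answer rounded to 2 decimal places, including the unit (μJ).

Initial: C1(5μF, Q=6μC, V=1.20V), C2(3μF, Q=10μC, V=3.33V), C3(2μF, Q=1μC, V=0.50V), C4(6μF, Q=17μC, V=2.83V), C5(3μF, Q=14μC, V=4.67V)
Op 1: CLOSE 2-5: Q_total=24.00, C_total=6.00, V=4.00; Q2=12.00, Q5=12.00; dissipated=1.333
Op 2: GROUND 3: Q3=0; energy lost=0.250
Total dissipated: 1.583 μJ

Answer: 1.58 μJ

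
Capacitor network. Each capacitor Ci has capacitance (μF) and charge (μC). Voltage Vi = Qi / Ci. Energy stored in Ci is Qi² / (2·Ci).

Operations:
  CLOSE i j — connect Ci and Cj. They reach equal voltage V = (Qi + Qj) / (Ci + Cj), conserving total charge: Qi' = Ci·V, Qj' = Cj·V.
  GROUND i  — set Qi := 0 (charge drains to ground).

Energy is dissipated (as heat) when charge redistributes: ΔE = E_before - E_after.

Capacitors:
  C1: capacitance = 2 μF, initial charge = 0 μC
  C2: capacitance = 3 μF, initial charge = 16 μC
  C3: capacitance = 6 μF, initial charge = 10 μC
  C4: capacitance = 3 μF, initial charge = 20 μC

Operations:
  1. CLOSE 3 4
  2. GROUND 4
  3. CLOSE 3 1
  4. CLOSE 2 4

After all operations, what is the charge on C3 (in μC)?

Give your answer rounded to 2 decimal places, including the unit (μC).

Answer: 15.00 μC

Derivation:
Initial: C1(2μF, Q=0μC, V=0.00V), C2(3μF, Q=16μC, V=5.33V), C3(6μF, Q=10μC, V=1.67V), C4(3μF, Q=20μC, V=6.67V)
Op 1: CLOSE 3-4: Q_total=30.00, C_total=9.00, V=3.33; Q3=20.00, Q4=10.00; dissipated=25.000
Op 2: GROUND 4: Q4=0; energy lost=16.667
Op 3: CLOSE 3-1: Q_total=20.00, C_total=8.00, V=2.50; Q3=15.00, Q1=5.00; dissipated=8.333
Op 4: CLOSE 2-4: Q_total=16.00, C_total=6.00, V=2.67; Q2=8.00, Q4=8.00; dissipated=21.333
Final charges: Q1=5.00, Q2=8.00, Q3=15.00, Q4=8.00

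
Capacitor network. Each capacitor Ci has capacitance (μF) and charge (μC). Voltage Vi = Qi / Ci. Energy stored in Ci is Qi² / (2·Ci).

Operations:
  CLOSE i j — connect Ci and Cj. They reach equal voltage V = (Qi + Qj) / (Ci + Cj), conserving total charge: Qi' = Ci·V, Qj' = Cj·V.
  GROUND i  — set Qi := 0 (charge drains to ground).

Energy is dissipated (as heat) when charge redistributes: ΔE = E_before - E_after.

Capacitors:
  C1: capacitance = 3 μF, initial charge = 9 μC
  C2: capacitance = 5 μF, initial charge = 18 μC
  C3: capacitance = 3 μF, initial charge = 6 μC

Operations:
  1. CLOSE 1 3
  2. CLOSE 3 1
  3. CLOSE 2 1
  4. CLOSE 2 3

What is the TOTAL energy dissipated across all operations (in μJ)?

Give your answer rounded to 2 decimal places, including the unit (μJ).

Answer: 2.33 μJ

Derivation:
Initial: C1(3μF, Q=9μC, V=3.00V), C2(5μF, Q=18μC, V=3.60V), C3(3μF, Q=6μC, V=2.00V)
Op 1: CLOSE 1-3: Q_total=15.00, C_total=6.00, V=2.50; Q1=7.50, Q3=7.50; dissipated=0.750
Op 2: CLOSE 3-1: Q_total=15.00, C_total=6.00, V=2.50; Q3=7.50, Q1=7.50; dissipated=0.000
Op 3: CLOSE 2-1: Q_total=25.50, C_total=8.00, V=3.19; Q2=15.94, Q1=9.56; dissipated=1.134
Op 4: CLOSE 2-3: Q_total=23.44, C_total=8.00, V=2.93; Q2=14.65, Q3=8.79; dissipated=0.443
Total dissipated: 2.327 μJ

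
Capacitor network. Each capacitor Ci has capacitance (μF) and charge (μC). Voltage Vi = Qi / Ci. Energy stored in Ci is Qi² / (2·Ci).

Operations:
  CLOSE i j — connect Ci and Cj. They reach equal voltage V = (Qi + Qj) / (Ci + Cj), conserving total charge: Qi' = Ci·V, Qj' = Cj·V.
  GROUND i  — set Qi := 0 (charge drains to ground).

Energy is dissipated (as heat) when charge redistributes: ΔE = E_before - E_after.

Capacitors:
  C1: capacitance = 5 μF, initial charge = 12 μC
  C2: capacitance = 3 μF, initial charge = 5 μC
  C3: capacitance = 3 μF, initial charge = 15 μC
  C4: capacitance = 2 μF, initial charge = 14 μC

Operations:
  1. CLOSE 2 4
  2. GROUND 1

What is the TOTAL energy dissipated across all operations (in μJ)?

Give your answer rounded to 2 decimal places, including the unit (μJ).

Answer: 31.47 μJ

Derivation:
Initial: C1(5μF, Q=12μC, V=2.40V), C2(3μF, Q=5μC, V=1.67V), C3(3μF, Q=15μC, V=5.00V), C4(2μF, Q=14μC, V=7.00V)
Op 1: CLOSE 2-4: Q_total=19.00, C_total=5.00, V=3.80; Q2=11.40, Q4=7.60; dissipated=17.067
Op 2: GROUND 1: Q1=0; energy lost=14.400
Total dissipated: 31.467 μJ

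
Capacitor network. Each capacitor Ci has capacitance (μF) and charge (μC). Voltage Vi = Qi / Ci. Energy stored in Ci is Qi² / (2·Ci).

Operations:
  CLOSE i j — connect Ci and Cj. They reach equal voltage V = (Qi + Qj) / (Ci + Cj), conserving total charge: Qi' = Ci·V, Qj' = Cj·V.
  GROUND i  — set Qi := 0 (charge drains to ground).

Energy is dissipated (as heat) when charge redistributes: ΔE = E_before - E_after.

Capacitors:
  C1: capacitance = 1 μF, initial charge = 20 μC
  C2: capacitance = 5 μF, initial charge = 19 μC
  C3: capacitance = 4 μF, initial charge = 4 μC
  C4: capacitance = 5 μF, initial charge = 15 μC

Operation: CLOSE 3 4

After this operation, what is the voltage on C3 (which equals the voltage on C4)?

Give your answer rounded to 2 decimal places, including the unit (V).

Answer: 2.11 V

Derivation:
Initial: C1(1μF, Q=20μC, V=20.00V), C2(5μF, Q=19μC, V=3.80V), C3(4μF, Q=4μC, V=1.00V), C4(5μF, Q=15μC, V=3.00V)
Op 1: CLOSE 3-4: Q_total=19.00, C_total=9.00, V=2.11; Q3=8.44, Q4=10.56; dissipated=4.444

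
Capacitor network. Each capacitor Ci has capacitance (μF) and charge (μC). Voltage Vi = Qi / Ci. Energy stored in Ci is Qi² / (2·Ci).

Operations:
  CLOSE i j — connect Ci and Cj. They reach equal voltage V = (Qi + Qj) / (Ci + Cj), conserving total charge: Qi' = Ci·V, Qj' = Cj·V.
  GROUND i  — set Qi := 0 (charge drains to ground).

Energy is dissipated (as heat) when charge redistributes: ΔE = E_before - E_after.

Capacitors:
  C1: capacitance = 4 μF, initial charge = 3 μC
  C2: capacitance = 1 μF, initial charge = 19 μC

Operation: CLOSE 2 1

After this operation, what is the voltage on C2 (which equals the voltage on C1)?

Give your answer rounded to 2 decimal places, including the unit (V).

Initial: C1(4μF, Q=3μC, V=0.75V), C2(1μF, Q=19μC, V=19.00V)
Op 1: CLOSE 2-1: Q_total=22.00, C_total=5.00, V=4.40; Q2=4.40, Q1=17.60; dissipated=133.225

Answer: 4.40 V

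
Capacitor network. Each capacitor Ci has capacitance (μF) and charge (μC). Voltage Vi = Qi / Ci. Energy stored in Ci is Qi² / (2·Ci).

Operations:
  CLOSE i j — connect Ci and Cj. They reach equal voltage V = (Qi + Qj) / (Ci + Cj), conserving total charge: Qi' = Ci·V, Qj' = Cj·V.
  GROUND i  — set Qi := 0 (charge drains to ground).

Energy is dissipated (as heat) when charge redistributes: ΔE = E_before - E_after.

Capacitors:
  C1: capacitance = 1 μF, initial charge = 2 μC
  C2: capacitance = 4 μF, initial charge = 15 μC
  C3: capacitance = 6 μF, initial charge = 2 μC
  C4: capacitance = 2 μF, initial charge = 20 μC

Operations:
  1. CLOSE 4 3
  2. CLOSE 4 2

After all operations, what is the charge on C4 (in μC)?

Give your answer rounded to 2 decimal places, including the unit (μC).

Initial: C1(1μF, Q=2μC, V=2.00V), C2(4μF, Q=15μC, V=3.75V), C3(6μF, Q=2μC, V=0.33V), C4(2μF, Q=20μC, V=10.00V)
Op 1: CLOSE 4-3: Q_total=22.00, C_total=8.00, V=2.75; Q4=5.50, Q3=16.50; dissipated=70.083
Op 2: CLOSE 4-2: Q_total=20.50, C_total=6.00, V=3.42; Q4=6.83, Q2=13.67; dissipated=0.667
Final charges: Q1=2.00, Q2=13.67, Q3=16.50, Q4=6.83

Answer: 6.83 μC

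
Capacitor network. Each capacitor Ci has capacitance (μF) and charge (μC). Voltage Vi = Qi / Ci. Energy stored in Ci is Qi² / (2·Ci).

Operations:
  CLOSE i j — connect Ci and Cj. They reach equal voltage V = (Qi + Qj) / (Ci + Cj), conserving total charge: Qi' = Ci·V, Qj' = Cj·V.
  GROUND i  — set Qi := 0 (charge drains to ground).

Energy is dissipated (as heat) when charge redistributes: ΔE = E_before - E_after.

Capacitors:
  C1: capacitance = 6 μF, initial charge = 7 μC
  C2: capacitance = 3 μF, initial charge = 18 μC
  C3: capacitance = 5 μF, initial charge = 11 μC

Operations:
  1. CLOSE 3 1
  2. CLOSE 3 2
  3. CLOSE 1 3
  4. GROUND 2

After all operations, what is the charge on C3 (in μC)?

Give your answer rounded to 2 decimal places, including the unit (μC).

Answer: 11.90 μC

Derivation:
Initial: C1(6μF, Q=7μC, V=1.17V), C2(3μF, Q=18μC, V=6.00V), C3(5μF, Q=11μC, V=2.20V)
Op 1: CLOSE 3-1: Q_total=18.00, C_total=11.00, V=1.64; Q3=8.18, Q1=9.82; dissipated=1.456
Op 2: CLOSE 3-2: Q_total=26.18, C_total=8.00, V=3.27; Q3=16.36, Q2=9.82; dissipated=17.851
Op 3: CLOSE 1-3: Q_total=26.18, C_total=11.00, V=2.38; Q1=14.28, Q3=11.90; dissipated=3.651
Op 4: GROUND 2: Q2=0; energy lost=16.066
Final charges: Q1=14.28, Q2=0.00, Q3=11.90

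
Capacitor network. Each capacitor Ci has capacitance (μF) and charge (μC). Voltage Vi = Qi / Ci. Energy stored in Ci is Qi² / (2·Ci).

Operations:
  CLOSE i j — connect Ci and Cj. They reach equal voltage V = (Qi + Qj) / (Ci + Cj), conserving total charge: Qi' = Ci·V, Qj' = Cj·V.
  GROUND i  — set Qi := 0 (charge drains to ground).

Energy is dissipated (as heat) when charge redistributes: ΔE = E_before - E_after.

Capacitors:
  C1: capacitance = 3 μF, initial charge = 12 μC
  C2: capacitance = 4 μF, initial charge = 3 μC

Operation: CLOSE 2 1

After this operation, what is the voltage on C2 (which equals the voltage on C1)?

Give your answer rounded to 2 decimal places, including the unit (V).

Initial: C1(3μF, Q=12μC, V=4.00V), C2(4μF, Q=3μC, V=0.75V)
Op 1: CLOSE 2-1: Q_total=15.00, C_total=7.00, V=2.14; Q2=8.57, Q1=6.43; dissipated=9.054

Answer: 2.14 V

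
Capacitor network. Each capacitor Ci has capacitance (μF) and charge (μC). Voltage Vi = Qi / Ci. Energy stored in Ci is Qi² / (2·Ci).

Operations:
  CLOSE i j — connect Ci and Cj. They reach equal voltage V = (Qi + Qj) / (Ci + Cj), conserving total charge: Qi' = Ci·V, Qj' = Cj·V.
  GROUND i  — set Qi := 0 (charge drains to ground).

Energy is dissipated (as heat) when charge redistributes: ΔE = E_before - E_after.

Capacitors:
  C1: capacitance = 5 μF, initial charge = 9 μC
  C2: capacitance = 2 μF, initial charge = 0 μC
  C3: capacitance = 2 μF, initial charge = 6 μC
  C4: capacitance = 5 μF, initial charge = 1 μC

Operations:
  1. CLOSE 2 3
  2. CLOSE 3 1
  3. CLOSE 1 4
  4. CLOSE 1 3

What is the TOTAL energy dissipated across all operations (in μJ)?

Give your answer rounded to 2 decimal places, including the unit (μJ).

Answer: 7.84 μJ

Derivation:
Initial: C1(5μF, Q=9μC, V=1.80V), C2(2μF, Q=0μC, V=0.00V), C3(2μF, Q=6μC, V=3.00V), C4(5μF, Q=1μC, V=0.20V)
Op 1: CLOSE 2-3: Q_total=6.00, C_total=4.00, V=1.50; Q2=3.00, Q3=3.00; dissipated=4.500
Op 2: CLOSE 3-1: Q_total=12.00, C_total=7.00, V=1.71; Q3=3.43, Q1=8.57; dissipated=0.064
Op 3: CLOSE 1-4: Q_total=9.57, C_total=10.00, V=0.96; Q1=4.79, Q4=4.79; dissipated=2.866
Op 4: CLOSE 1-3: Q_total=8.21, C_total=7.00, V=1.17; Q1=5.87, Q3=2.35; dissipated=0.409
Total dissipated: 7.840 μJ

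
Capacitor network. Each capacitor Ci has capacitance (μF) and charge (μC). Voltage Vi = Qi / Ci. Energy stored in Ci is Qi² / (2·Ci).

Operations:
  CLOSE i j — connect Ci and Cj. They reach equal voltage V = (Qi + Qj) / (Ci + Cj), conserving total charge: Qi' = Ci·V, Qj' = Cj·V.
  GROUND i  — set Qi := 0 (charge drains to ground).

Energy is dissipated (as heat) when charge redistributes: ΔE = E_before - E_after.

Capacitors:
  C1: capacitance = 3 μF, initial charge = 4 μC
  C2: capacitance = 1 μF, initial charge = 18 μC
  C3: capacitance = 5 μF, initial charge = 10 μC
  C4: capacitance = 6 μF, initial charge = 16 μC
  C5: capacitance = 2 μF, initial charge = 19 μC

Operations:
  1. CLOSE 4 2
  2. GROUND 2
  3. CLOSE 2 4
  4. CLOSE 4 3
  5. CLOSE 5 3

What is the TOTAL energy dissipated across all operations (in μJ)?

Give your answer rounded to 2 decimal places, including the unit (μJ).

Initial: C1(3μF, Q=4μC, V=1.33V), C2(1μF, Q=18μC, V=18.00V), C3(5μF, Q=10μC, V=2.00V), C4(6μF, Q=16μC, V=2.67V), C5(2μF, Q=19μC, V=9.50V)
Op 1: CLOSE 4-2: Q_total=34.00, C_total=7.00, V=4.86; Q4=29.14, Q2=4.86; dissipated=100.762
Op 2: GROUND 2: Q2=0; energy lost=11.796
Op 3: CLOSE 2-4: Q_total=29.14, C_total=7.00, V=4.16; Q2=4.16, Q4=24.98; dissipated=10.111
Op 4: CLOSE 4-3: Q_total=34.98, C_total=11.00, V=3.18; Q4=19.08, Q3=15.90; dissipated=6.381
Op 5: CLOSE 5-3: Q_total=34.90, C_total=7.00, V=4.99; Q5=9.97, Q3=24.93; dissipated=28.531
Total dissipated: 157.581 μJ

Answer: 157.58 μJ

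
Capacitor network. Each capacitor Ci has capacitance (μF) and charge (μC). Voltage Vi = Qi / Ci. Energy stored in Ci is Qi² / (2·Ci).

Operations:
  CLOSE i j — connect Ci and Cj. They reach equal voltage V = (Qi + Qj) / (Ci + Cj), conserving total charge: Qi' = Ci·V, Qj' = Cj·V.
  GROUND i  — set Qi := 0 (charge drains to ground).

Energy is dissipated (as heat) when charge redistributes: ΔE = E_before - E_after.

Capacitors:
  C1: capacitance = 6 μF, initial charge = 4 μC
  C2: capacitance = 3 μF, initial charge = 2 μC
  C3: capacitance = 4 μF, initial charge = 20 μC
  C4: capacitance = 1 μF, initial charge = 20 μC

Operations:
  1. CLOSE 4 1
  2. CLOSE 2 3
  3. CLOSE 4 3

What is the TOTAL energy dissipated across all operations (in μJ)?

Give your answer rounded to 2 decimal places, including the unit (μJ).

Initial: C1(6μF, Q=4μC, V=0.67V), C2(3μF, Q=2μC, V=0.67V), C3(4μF, Q=20μC, V=5.00V), C4(1μF, Q=20μC, V=20.00V)
Op 1: CLOSE 4-1: Q_total=24.00, C_total=7.00, V=3.43; Q4=3.43, Q1=20.57; dissipated=160.190
Op 2: CLOSE 2-3: Q_total=22.00, C_total=7.00, V=3.14; Q2=9.43, Q3=12.57; dissipated=16.095
Op 3: CLOSE 4-3: Q_total=16.00, C_total=5.00, V=3.20; Q4=3.20, Q3=12.80; dissipated=0.033
Total dissipated: 176.318 μJ

Answer: 176.32 μJ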